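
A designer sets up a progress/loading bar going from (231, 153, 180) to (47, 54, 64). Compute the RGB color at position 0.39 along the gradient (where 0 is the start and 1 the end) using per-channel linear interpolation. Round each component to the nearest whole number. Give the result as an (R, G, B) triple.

R = 231 + 0.39 × (47 − 231) = 231 + 0.39 × -184 = 159.24 → 159
G = 153 + 0.39 × (54 − 153) = 153 + 0.39 × -99 = 114.39 → 114
B = 180 + 0.39 × (64 − 180) = 180 + 0.39 × -116 = 134.76 → 135

(159, 114, 135)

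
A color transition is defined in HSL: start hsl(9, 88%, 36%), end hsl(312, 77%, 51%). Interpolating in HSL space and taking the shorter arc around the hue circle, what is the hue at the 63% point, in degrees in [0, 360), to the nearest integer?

333

Hue: 312 − 9 = 303°, but |303| > 180 so the shorter arc goes the other way: Δh = 303 − 360 = -57°.
H = 9 + 0.63 × (-57) = -26.91 → -27 → -27 mod 360 = 333°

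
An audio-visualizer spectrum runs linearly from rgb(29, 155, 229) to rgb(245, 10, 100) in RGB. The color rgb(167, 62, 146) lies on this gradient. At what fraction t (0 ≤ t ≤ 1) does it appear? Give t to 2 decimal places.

0.64

Invert the lerp on the R channel (largest span, 216): t = (167 − 29) / (245 − 29) = 138/216 = 0.63889.
Check on G: (62 − 155)/(10 − 155) = 0.6414 ✓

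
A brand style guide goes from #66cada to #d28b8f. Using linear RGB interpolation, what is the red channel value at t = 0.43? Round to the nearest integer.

R₁ = 102 (from #66cada), R₂ = 210 (from #d28b8f).
R = 102 + 0.43 × (210 − 102) = 148.44 → 148

148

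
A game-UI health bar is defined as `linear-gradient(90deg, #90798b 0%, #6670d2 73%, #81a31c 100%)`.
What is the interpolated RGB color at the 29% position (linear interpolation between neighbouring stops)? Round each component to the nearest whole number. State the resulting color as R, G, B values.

29% lies between the 0% and 73% stops, so the local fraction is t = (29 − 0)/(73 − 0) = 29/73 ≈ 0.3973.
#90798b → (144, 121, 139); #6670d2 → (102, 112, 210).
R = 144 + 0.3973 × (102 − 144) = 127.313 → 127
G = 121 + 0.3973 × (112 − 121) = 117.424 → 117
B = 139 + 0.3973 × (210 − 139) = 167.208 → 167

(127, 117, 167)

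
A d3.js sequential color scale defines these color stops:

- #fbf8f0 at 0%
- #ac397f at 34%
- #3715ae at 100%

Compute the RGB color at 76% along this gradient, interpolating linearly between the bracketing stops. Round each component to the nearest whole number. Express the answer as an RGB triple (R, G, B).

(98, 34, 157)

76% lies between the 34% and 100% stops, so the local fraction is t = (76 − 34)/(100 − 34) = 42/66 ≈ 0.6364.
#ac397f → (172, 57, 127); #3715ae → (55, 21, 174).
R = 172 + 0.6364 × (55 − 172) = 97.541 → 98
G = 57 + 0.6364 × (21 − 57) = 34.09 → 34
B = 127 + 0.6364 × (174 − 127) = 156.911 → 157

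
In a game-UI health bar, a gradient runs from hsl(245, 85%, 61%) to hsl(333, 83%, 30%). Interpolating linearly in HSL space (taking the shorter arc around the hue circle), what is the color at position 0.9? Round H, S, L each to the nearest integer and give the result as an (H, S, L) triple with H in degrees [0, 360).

(324, 83, 33)

Hue arc: Δh = 333 − 245 = 88° (|Δh| ≤ 180, already the shorter path).
H = 245 + 0.9 × (88) = 324.2 → 324°
S = 85 + 0.9 × (83 − 85) = 83.2 → 83%
L = 61 + 0.9 × (30 − 61) = 33.1 → 33%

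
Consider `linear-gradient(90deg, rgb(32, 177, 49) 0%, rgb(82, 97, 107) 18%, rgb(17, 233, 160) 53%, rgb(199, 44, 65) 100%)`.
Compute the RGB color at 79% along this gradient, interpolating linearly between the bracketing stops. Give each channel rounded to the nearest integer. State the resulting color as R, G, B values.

(118, 128, 107)

79% lies between the 53% and 100% stops, so the local fraction is t = (79 − 53)/(100 − 53) = 26/47 ≈ 0.5532.
R = 17 + 0.5532 × (199 − 17) = 117.682 → 118
G = 233 + 0.5532 × (44 − 233) = 128.445 → 128
B = 160 + 0.5532 × (65 − 160) = 107.446 → 107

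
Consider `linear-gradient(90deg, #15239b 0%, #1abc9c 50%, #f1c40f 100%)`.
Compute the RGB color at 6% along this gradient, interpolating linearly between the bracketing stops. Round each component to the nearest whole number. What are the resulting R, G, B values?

(22, 53, 155)

6% lies between the 0% and 50% stops, so the local fraction is t = (6 − 0)/(50 − 0) = 6/50 ≈ 0.12.
#15239b → (21, 35, 155); #1abc9c → (26, 188, 156).
R = 21 + 0.12 × (26 − 21) = 21.6 → 22
G = 35 + 0.12 × (188 − 35) = 53.36 → 53
B = 155 + 0.12 × (156 − 155) = 155.12 → 155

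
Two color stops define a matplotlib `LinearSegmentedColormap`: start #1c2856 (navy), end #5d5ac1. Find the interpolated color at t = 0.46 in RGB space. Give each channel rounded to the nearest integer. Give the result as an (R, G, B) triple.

#1c2856 → (28, 40, 86); #5d5ac1 → (93, 90, 193).
R = 28 + 0.46 × (93 − 28) = 28 + 0.46 × 65 = 57.9 → 58
G = 40 + 0.46 × (90 − 40) = 40 + 0.46 × 50 = 63 → 63
B = 86 + 0.46 × (193 − 86) = 86 + 0.46 × 107 = 135.22 → 135
So the blended color is (58, 63, 135), about #3a3f87.

(58, 63, 135)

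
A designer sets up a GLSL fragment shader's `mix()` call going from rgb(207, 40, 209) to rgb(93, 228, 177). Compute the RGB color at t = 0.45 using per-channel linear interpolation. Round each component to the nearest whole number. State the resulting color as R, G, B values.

R = 207 + 0.45 × (93 − 207) = 207 + 0.45 × -114 = 155.7 → 156
G = 40 + 0.45 × (228 − 40) = 40 + 0.45 × 188 = 124.6 → 125
B = 209 + 0.45 × (177 − 209) = 209 + 0.45 × -32 = 194.6 → 195

(156, 125, 195)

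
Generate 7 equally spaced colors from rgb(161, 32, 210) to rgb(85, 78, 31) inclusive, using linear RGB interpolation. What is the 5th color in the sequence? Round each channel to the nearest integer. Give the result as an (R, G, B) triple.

With 7 swatches and endpoints inclusive, swatch 5 sits at t = (5 − 1)/(7 − 1) = 4/6 ≈ 0.6667.
R = 161 + 0.6667 × (85 − 161) = 110.331 → 110
G = 32 + 0.6667 × (78 − 32) = 62.668 → 63
B = 210 + 0.6667 × (31 − 210) = 90.661 → 91

(110, 63, 91)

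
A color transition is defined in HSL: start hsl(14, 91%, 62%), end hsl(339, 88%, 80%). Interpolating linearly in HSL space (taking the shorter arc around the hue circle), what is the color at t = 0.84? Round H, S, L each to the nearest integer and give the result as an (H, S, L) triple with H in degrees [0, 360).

Hue: 339 − 14 = 325°, but |325| > 180 so the shorter arc goes the other way: Δh = 325 − 360 = -35°.
H = 14 + 0.84 × (-35) = -15.4 → -15 → -15 mod 360 = 345°
S = 91 + 0.84 × (88 − 91) = 88.48 → 88%
L = 62 + 0.84 × (80 − 62) = 77.12 → 77%

(345, 88, 77)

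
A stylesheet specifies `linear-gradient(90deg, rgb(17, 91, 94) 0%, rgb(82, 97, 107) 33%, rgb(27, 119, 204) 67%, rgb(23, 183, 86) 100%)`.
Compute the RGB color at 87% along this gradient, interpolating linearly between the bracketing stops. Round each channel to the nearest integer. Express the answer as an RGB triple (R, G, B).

87% lies between the 67% and 100% stops, so the local fraction is t = (87 − 67)/(100 − 67) = 20/33 ≈ 0.6061.
R = 27 + 0.6061 × (23 − 27) = 24.576 → 25
G = 119 + 0.6061 × (183 − 119) = 157.79 → 158
B = 204 + 0.6061 × (86 − 204) = 132.48 → 132

(25, 158, 132)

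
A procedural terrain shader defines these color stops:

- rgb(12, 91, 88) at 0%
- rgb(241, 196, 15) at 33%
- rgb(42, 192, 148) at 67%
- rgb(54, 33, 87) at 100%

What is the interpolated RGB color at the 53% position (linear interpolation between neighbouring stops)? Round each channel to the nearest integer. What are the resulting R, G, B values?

53% lies between the 33% and 67% stops, so the local fraction is t = (53 − 33)/(67 − 33) = 20/34 ≈ 0.5882.
R = 241 + 0.5882 × (42 − 241) = 123.948 → 124
G = 196 + 0.5882 × (192 − 196) = 193.647 → 194
B = 15 + 0.5882 × (148 − 15) = 93.231 → 93

(124, 194, 93)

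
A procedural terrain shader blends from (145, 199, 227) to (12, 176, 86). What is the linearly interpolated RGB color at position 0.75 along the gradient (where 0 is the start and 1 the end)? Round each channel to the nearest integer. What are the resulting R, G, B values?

(45, 182, 121)

R = 145 + 0.75 × (12 − 145) = 145 + 0.75 × -133 = 45.25 → 45
G = 199 + 0.75 × (176 − 199) = 199 + 0.75 × -23 = 181.75 → 182
B = 227 + 0.75 × (86 − 227) = 227 + 0.75 × -141 = 121.25 → 121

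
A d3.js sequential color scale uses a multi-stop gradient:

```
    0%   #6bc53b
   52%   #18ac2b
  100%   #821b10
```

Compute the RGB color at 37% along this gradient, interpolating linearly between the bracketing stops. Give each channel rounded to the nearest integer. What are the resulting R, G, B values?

(48, 179, 48)

37% lies between the 0% and 52% stops, so the local fraction is t = (37 − 0)/(52 − 0) = 37/52 ≈ 0.7115.
#6bc53b → (107, 197, 59); #18ac2b → (24, 172, 43).
R = 107 + 0.7115 × (24 − 107) = 47.945 → 48
G = 197 + 0.7115 × (172 − 197) = 179.213 → 179
B = 59 + 0.7115 × (43 − 59) = 47.616 → 48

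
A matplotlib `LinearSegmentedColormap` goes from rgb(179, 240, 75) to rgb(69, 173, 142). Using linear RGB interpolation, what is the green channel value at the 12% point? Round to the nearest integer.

G = 240 + 0.12 × (173 − 240) = 231.96 → 232

232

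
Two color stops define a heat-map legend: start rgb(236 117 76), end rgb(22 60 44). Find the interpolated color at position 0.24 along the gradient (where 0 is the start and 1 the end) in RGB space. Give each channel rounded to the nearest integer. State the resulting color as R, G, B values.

R = 236 + 0.24 × (22 − 236) = 236 + 0.24 × -214 = 184.64 → 185
G = 117 + 0.24 × (60 − 117) = 117 + 0.24 × -57 = 103.32 → 103
B = 76 + 0.24 × (44 − 76) = 76 + 0.24 × -32 = 68.32 → 68

(185, 103, 68)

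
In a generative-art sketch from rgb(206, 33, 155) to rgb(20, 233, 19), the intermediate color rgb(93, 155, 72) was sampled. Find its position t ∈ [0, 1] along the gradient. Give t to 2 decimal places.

Invert the lerp on the G channel (largest span, 200): t = (155 − 33) / (233 − 33) = 122/200 = 0.61.
Check on R: (93 − 206)/(20 − 206) = 0.6075 ✓

0.61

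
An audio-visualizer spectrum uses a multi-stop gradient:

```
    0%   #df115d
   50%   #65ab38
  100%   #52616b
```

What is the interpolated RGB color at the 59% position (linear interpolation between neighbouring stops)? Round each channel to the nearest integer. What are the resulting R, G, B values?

(98, 158, 65)

59% lies between the 50% and 100% stops, so the local fraction is t = (59 − 50)/(100 − 50) = 9/50 ≈ 0.18.
#65ab38 → (101, 171, 56); #52616b → (82, 97, 107).
R = 101 + 0.18 × (82 − 101) = 97.58 → 98
G = 171 + 0.18 × (97 − 171) = 157.68 → 158
B = 56 + 0.18 × (107 − 56) = 65.18 → 65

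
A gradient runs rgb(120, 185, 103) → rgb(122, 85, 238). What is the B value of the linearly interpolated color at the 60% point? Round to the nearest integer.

184

B = 103 + 0.6 × (238 − 103) = 184 → 184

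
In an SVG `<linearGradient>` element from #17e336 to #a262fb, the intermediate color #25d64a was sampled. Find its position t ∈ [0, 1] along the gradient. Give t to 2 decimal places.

Invert the lerp on the B channel (largest span, 197): t = (74 − 54) / (251 − 54) = 20/197 = 0.10152.
Check on R: (37 − 23)/(162 − 23) = 0.1007 ✓

0.10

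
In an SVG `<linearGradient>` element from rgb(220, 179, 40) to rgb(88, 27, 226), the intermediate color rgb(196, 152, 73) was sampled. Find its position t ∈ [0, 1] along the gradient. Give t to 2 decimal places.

0.18

Invert the lerp on the B channel (largest span, 186): t = (73 − 40) / (226 − 40) = 33/186 = 0.17742.
Check on R: (196 − 220)/(88 − 220) = 0.1818 ✓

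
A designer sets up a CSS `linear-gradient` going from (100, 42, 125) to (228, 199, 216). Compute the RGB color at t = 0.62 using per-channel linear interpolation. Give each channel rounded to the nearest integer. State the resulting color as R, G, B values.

R = 100 + 0.62 × (228 − 100) = 100 + 0.62 × 128 = 179.36 → 179
G = 42 + 0.62 × (199 − 42) = 42 + 0.62 × 157 = 139.34 → 139
B = 125 + 0.62 × (216 − 125) = 125 + 0.62 × 91 = 181.42 → 181

(179, 139, 181)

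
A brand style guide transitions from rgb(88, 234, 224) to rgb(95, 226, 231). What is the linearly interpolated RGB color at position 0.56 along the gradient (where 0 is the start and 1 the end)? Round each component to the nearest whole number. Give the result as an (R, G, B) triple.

R = 88 + 0.56 × (95 − 88) = 88 + 0.56 × 7 = 91.92 → 92
G = 234 + 0.56 × (226 − 234) = 234 + 0.56 × -8 = 229.52 → 230
B = 224 + 0.56 × (231 − 224) = 224 + 0.56 × 7 = 227.92 → 228

(92, 230, 228)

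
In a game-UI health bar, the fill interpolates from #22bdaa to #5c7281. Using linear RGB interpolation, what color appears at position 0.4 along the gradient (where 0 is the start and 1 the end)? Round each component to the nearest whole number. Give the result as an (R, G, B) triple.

(57, 159, 154)

#22bdaa → (34, 189, 170); #5c7281 → (92, 114, 129).
R = 34 + 0.4 × (92 − 34) = 34 + 0.4 × 58 = 57.2 → 57
G = 189 + 0.4 × (114 − 189) = 189 + 0.4 × -75 = 159 → 159
B = 170 + 0.4 × (129 − 170) = 170 + 0.4 × -41 = 153.6 → 154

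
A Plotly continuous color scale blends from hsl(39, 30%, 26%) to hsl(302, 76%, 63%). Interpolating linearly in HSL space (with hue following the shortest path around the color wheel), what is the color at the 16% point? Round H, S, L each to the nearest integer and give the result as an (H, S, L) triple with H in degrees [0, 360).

Hue: 302 − 39 = 263°, but |263| > 180 so the shorter arc goes the other way: Δh = 263 − 360 = -97°.
H = 39 + 0.16 × (-97) = 23.48 → 23°
S = 30 + 0.16 × (76 − 30) = 37.36 → 37%
L = 26 + 0.16 × (63 − 26) = 31.92 → 32%

(23, 37, 32)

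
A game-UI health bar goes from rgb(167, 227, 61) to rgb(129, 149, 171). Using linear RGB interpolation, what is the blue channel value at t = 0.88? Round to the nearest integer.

158

B = 61 + 0.88 × (171 − 61) = 157.8 → 158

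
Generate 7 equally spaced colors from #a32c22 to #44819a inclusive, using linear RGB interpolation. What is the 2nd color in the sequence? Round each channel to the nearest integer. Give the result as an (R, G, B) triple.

With 7 swatches and endpoints inclusive, swatch 2 sits at t = (2 − 1)/(7 − 1) = 1/6 ≈ 0.1667.
#a32c22 → (163, 44, 34); #44819a → (68, 129, 154).
R = 163 + 0.1667 × (68 − 163) = 147.163 → 147
G = 44 + 0.1667 × (129 − 44) = 58.169 → 58
B = 34 + 0.1667 × (154 − 34) = 54.004 → 54

(147, 58, 54)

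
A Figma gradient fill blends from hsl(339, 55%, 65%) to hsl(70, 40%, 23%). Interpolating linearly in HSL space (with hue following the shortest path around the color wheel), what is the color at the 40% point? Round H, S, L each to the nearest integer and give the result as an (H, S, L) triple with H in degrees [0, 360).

(15, 49, 48)

Hue: 70 − 339 = -269°, but |-269| > 180 so the shorter arc goes the other way: Δh = -269 + 360 = 91°.
H = 339 + 0.4 × (91) = 375.4 → 375 → 375 mod 360 = 15°
S = 55 + 0.4 × (40 − 55) = 49 → 49%
L = 65 + 0.4 × (23 − 65) = 48.2 → 48%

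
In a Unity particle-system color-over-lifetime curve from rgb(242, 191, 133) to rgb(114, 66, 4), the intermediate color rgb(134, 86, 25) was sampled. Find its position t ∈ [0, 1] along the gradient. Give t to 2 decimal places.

0.84

Invert the lerp on the B channel (largest span, 129): t = (25 − 133) / (4 − 133) = -108/-129 = 0.83721.
Check on R: (134 − 242)/(114 − 242) = 0.8438 ✓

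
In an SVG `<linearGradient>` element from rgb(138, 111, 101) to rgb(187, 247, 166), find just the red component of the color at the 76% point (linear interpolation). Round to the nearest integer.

175

R = 138 + 0.76 × (187 − 138) = 175.24 → 175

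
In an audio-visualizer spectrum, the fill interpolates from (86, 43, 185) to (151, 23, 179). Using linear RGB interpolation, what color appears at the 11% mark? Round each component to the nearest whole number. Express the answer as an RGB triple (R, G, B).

11% corresponds to t = 0.11.
R = 86 + 0.11 × (151 − 86) = 86 + 0.11 × 65 = 93.15 → 93
G = 43 + 0.11 × (23 − 43) = 43 + 0.11 × -20 = 40.8 → 41
B = 185 + 0.11 × (179 − 185) = 185 + 0.11 × -6 = 184.34 → 184

(93, 41, 184)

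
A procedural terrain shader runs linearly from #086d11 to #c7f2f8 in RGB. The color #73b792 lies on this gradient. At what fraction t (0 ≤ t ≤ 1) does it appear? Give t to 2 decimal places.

0.56

Invert the lerp on the B channel (largest span, 231): t = (146 − 17) / (248 − 17) = 129/231 = 0.55844.
Check on R: (115 − 8)/(199 − 8) = 0.5602 ✓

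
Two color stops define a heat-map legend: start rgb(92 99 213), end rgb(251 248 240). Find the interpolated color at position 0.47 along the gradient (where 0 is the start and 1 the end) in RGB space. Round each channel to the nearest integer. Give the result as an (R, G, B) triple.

(167, 169, 226)

R = 92 + 0.47 × (251 − 92) = 92 + 0.47 × 159 = 166.73 → 167
G = 99 + 0.47 × (248 − 99) = 99 + 0.47 × 149 = 169.03 → 169
B = 213 + 0.47 × (240 − 213) = 213 + 0.47 × 27 = 225.69 → 226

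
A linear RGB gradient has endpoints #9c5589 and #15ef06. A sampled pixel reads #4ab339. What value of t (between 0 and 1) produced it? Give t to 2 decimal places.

0.61

Invert the lerp on the G channel (largest span, 154): t = (179 − 85) / (239 − 85) = 94/154 = 0.61039.
Check on R: (74 − 156)/(21 − 156) = 0.6074 ✓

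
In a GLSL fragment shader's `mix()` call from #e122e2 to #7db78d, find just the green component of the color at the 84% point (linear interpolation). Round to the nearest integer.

159

G₁ = 34 (from #e122e2), G₂ = 183 (from #7db78d).
G = 34 + 0.84 × (183 − 34) = 159.16 → 159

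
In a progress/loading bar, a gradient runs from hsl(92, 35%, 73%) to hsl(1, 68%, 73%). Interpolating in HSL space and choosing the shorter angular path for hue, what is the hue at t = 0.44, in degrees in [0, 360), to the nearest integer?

Hue arc: Δh = 1 − 92 = -91° (|Δh| ≤ 180, already the shorter path).
H = 92 + 0.44 × (-91) = 51.96 → 52°

52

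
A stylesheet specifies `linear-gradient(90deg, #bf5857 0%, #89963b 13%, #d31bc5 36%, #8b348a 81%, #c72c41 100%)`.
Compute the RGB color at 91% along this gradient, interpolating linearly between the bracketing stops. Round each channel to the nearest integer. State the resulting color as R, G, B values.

91% lies between the 81% and 100% stops, so the local fraction is t = (91 − 81)/(100 − 81) = 10/19 ≈ 0.5263.
#8b348a → (139, 52, 138); #c72c41 → (199, 44, 65).
R = 139 + 0.5263 × (199 − 139) = 170.578 → 171
G = 52 + 0.5263 × (44 − 52) = 47.79 → 48
B = 138 + 0.5263 × (65 − 138) = 99.58 → 100

(171, 48, 100)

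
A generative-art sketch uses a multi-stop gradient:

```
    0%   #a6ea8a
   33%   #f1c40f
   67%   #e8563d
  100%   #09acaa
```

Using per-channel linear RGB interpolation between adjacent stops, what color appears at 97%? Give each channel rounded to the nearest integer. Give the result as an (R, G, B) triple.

97% lies between the 67% and 100% stops, so the local fraction is t = (97 − 67)/(100 − 67) = 30/33 ≈ 0.9091.
#e8563d → (232, 86, 61); #09acaa → (9, 172, 170).
R = 232 + 0.9091 × (9 − 232) = 29.271 → 29
G = 86 + 0.9091 × (172 − 86) = 164.183 → 164
B = 61 + 0.9091 × (170 − 61) = 160.092 → 160

(29, 164, 160)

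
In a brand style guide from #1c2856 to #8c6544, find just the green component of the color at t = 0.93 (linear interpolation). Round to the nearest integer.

G₁ = 40 (from #1c2856), G₂ = 101 (from #8c6544).
G = 40 + 0.93 × (101 − 40) = 96.73 → 97

97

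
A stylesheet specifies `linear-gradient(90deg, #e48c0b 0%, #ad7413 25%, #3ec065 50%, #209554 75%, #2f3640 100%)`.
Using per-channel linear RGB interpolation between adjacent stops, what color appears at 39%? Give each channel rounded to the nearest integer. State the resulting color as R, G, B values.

39% lies between the 25% and 50% stops, so the local fraction is t = (39 − 25)/(50 − 25) = 14/25 ≈ 0.56.
#ad7413 → (173, 116, 19); #3ec065 → (62, 192, 101).
R = 173 + 0.56 × (62 − 173) = 110.84 → 111
G = 116 + 0.56 × (192 − 116) = 158.56 → 159
B = 19 + 0.56 × (101 − 19) = 64.92 → 65

(111, 159, 65)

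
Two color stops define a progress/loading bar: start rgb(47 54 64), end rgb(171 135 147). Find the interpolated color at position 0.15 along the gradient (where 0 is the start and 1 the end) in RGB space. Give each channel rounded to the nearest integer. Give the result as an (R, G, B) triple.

(66, 66, 76)

R = 47 + 0.15 × (171 − 47) = 47 + 0.15 × 124 = 65.6 → 66
G = 54 + 0.15 × (135 − 54) = 54 + 0.15 × 81 = 66.15 → 66
B = 64 + 0.15 × (147 − 64) = 64 + 0.15 × 83 = 76.45 → 76
So the blended color is (66, 66, 76), about #42424c.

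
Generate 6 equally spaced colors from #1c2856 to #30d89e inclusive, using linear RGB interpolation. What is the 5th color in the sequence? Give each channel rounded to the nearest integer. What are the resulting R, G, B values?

With 6 swatches and endpoints inclusive, swatch 5 sits at t = (5 − 1)/(6 − 1) = 4/5 ≈ 0.8.
#1c2856 → (28, 40, 86); #30d89e → (48, 216, 158).
R = 28 + 0.8 × (48 − 28) = 44 → 44
G = 40 + 0.8 × (216 − 40) = 180.8 → 181
B = 86 + 0.8 × (158 − 86) = 143.6 → 144

(44, 181, 144)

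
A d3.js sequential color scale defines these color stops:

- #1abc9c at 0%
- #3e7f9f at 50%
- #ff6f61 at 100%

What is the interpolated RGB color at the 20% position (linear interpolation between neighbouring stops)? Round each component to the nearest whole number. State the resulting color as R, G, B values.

(40, 164, 157)

20% lies between the 0% and 50% stops, so the local fraction is t = (20 − 0)/(50 − 0) = 20/50 ≈ 0.4.
#1abc9c → (26, 188, 156); #3e7f9f → (62, 127, 159).
R = 26 + 0.4 × (62 − 26) = 40.4 → 40
G = 188 + 0.4 × (127 − 188) = 163.6 → 164
B = 156 + 0.4 × (159 − 156) = 157.2 → 157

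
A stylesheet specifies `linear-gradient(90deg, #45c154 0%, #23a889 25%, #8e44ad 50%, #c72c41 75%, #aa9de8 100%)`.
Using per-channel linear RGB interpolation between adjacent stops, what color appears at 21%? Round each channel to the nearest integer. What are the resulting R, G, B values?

21% lies between the 0% and 25% stops, so the local fraction is t = (21 − 0)/(25 − 0) = 21/25 ≈ 0.84.
#45c154 → (69, 193, 84); #23a889 → (35, 168, 137).
R = 69 + 0.84 × (35 − 69) = 40.44 → 40
G = 193 + 0.84 × (168 − 193) = 172 → 172
B = 84 + 0.84 × (137 − 84) = 128.52 → 129

(40, 172, 129)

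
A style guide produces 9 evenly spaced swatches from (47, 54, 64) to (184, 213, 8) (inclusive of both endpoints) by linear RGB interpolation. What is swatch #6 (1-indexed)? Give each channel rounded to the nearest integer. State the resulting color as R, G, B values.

(133, 153, 29)

With 9 swatches and endpoints inclusive, swatch 6 sits at t = (6 − 1)/(9 − 1) = 5/8 ≈ 0.625.
R = 47 + 0.625 × (184 − 47) = 132.625 → 133
G = 54 + 0.625 × (213 − 54) = 153.375 → 153
B = 64 + 0.625 × (8 − 64) = 29 → 29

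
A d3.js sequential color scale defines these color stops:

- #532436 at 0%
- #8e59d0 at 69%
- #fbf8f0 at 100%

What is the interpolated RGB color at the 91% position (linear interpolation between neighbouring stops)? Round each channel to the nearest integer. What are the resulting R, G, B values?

(219, 202, 231)

91% lies between the 69% and 100% stops, so the local fraction is t = (91 − 69)/(100 − 69) = 22/31 ≈ 0.7097.
#8e59d0 → (142, 89, 208); #fbf8f0 → (251, 248, 240).
R = 142 + 0.7097 × (251 − 142) = 219.357 → 219
G = 89 + 0.7097 × (248 − 89) = 201.842 → 202
B = 208 + 0.7097 × (240 − 208) = 230.71 → 231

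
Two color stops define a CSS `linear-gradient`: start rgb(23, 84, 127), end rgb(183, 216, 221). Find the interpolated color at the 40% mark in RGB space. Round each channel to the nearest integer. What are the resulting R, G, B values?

(87, 137, 165)

40% corresponds to t = 0.4.
R = 23 + 0.4 × (183 − 23) = 23 + 0.4 × 160 = 87 → 87
G = 84 + 0.4 × (216 − 84) = 84 + 0.4 × 132 = 136.8 → 137
B = 127 + 0.4 × (221 − 127) = 127 + 0.4 × 94 = 164.6 → 165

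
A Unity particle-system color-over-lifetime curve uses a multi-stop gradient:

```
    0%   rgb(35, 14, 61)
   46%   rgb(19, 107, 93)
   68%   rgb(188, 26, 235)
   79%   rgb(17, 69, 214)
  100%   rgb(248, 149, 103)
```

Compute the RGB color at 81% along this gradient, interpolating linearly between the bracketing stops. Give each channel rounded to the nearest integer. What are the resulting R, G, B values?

(39, 77, 203)

81% lies between the 79% and 100% stops, so the local fraction is t = (81 − 79)/(100 − 79) = 2/21 ≈ 0.0952.
R = 17 + 0.0952 × (248 − 17) = 38.991 → 39
G = 69 + 0.0952 × (149 − 69) = 76.616 → 77
B = 214 + 0.0952 × (103 − 214) = 203.433 → 203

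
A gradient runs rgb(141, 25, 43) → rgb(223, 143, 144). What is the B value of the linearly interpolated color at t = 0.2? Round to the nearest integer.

B = 43 + 0.2 × (144 − 43) = 63.2 → 63

63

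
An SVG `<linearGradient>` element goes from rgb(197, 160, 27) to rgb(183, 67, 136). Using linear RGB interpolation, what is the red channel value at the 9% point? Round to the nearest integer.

196

R = 197 + 0.09 × (183 − 197) = 195.74 → 196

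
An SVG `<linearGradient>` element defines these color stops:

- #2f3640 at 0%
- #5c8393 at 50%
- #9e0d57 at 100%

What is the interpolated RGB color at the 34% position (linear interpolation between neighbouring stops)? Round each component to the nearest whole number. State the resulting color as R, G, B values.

(78, 106, 120)

34% lies between the 0% and 50% stops, so the local fraction is t = (34 − 0)/(50 − 0) = 34/50 ≈ 0.68.
#2f3640 → (47, 54, 64); #5c8393 → (92, 131, 147).
R = 47 + 0.68 × (92 − 47) = 77.6 → 78
G = 54 + 0.68 × (131 − 54) = 106.36 → 106
B = 64 + 0.68 × (147 − 64) = 120.44 → 120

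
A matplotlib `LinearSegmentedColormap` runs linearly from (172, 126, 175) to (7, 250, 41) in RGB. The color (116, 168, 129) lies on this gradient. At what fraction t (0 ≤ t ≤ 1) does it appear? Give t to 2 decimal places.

0.34

Invert the lerp on the R channel (largest span, 165): t = (116 − 172) / (7 − 172) = -56/-165 = 0.33939.
Check on G: (168 − 126)/(250 − 126) = 0.3387 ✓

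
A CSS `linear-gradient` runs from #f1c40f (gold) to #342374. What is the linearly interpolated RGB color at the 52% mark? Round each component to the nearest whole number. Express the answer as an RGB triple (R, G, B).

#f1c40f → (241, 196, 15); #342374 → (52, 35, 116).
52% corresponds to t = 0.52.
R = 241 + 0.52 × (52 − 241) = 241 + 0.52 × -189 = 142.72 → 143
G = 196 + 0.52 × (35 − 196) = 196 + 0.52 × -161 = 112.28 → 112
B = 15 + 0.52 × (116 − 15) = 15 + 0.52 × 101 = 67.52 → 68

(143, 112, 68)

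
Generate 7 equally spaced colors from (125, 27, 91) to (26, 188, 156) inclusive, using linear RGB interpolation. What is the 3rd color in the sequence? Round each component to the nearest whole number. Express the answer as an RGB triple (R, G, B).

With 7 swatches and endpoints inclusive, swatch 3 sits at t = (3 − 1)/(7 − 1) = 2/6 ≈ 0.3333.
R = 125 + 0.3333 × (26 − 125) = 92.003 → 92
G = 27 + 0.3333 × (188 − 27) = 80.661 → 81
B = 91 + 0.3333 × (156 − 91) = 112.665 → 113

(92, 81, 113)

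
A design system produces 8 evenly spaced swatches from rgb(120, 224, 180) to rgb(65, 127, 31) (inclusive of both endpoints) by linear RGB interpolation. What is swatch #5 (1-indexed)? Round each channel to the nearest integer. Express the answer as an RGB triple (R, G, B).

(89, 169, 95)

With 8 swatches and endpoints inclusive, swatch 5 sits at t = (5 − 1)/(8 − 1) = 4/7 ≈ 0.5714.
R = 120 + 0.5714 × (65 − 120) = 88.573 → 89
G = 224 + 0.5714 × (127 − 224) = 168.574 → 169
B = 180 + 0.5714 × (31 − 180) = 94.861 → 95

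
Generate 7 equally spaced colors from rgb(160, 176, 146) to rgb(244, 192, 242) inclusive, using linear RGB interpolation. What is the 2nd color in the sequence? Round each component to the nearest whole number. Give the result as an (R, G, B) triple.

With 7 swatches and endpoints inclusive, swatch 2 sits at t = (2 − 1)/(7 − 1) = 1/6 ≈ 0.1667.
R = 160 + 0.1667 × (244 − 160) = 174.003 → 174
G = 176 + 0.1667 × (192 − 176) = 178.667 → 179
B = 146 + 0.1667 × (242 − 146) = 162.003 → 162

(174, 179, 162)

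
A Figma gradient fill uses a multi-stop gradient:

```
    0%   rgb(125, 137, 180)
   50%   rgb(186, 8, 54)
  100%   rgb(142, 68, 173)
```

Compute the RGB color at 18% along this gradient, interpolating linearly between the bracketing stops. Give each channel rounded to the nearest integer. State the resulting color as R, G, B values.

(147, 91, 135)

18% lies between the 0% and 50% stops, so the local fraction is t = (18 − 0)/(50 − 0) = 18/50 ≈ 0.36.
R = 125 + 0.36 × (186 − 125) = 146.96 → 147
G = 137 + 0.36 × (8 − 137) = 90.56 → 91
B = 180 + 0.36 × (54 − 180) = 134.64 → 135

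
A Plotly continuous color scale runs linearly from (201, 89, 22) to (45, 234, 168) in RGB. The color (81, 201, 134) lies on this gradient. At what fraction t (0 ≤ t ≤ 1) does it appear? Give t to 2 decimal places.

Invert the lerp on the R channel (largest span, 156): t = (81 − 201) / (45 − 201) = -120/-156 = 0.76923.
Check on G: (201 − 89)/(234 − 89) = 0.7724 ✓

0.77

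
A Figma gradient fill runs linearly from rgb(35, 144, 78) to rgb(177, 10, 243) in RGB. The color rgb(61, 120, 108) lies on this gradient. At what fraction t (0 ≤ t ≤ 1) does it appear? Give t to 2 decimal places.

Invert the lerp on the B channel (largest span, 165): t = (108 − 78) / (243 − 78) = 30/165 = 0.18182.
Check on R: (61 − 35)/(177 − 35) = 0.1831 ✓

0.18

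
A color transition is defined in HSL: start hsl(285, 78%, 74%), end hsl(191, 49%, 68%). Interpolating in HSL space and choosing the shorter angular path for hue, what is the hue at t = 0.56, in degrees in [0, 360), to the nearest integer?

Hue arc: Δh = 191 − 285 = -94° (|Δh| ≤ 180, already the shorter path).
H = 285 + 0.56 × (-94) = 232.36 → 232°

232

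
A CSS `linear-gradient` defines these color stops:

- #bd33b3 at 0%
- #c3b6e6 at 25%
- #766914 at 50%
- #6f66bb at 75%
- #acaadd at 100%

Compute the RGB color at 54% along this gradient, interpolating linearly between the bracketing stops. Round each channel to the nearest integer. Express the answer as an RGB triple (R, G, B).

(117, 105, 47)

54% lies between the 50% and 75% stops, so the local fraction is t = (54 − 50)/(75 − 50) = 4/25 ≈ 0.16.
#766914 → (118, 105, 20); #6f66bb → (111, 102, 187).
R = 118 + 0.16 × (111 − 118) = 116.88 → 117
G = 105 + 0.16 × (102 − 105) = 104.52 → 105
B = 20 + 0.16 × (187 − 20) = 46.72 → 47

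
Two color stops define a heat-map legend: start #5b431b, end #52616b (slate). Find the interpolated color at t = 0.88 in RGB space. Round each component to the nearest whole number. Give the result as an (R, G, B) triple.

#5b431b → (91, 67, 27); #52616b → (82, 97, 107).
R = 91 + 0.88 × (82 − 91) = 91 + 0.88 × -9 = 83.08 → 83
G = 67 + 0.88 × (97 − 67) = 67 + 0.88 × 30 = 93.4 → 93
B = 27 + 0.88 × (107 − 27) = 27 + 0.88 × 80 = 97.4 → 97
So the blended color is (83, 93, 97), about #535d61.

(83, 93, 97)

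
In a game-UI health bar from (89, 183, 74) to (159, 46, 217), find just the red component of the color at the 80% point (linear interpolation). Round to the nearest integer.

145

R = 89 + 0.8 × (159 − 89) = 145 → 145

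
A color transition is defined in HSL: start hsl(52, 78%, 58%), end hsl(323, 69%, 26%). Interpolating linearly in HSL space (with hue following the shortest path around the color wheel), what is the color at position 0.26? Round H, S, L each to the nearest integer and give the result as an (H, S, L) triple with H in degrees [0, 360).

Hue: 323 − 52 = 271°, but |271| > 180 so the shorter arc goes the other way: Δh = 271 − 360 = -89°.
H = 52 + 0.26 × (-89) = 28.86 → 29°
S = 78 + 0.26 × (69 − 78) = 75.66 → 76%
L = 58 + 0.26 × (26 − 58) = 49.68 → 50%

(29, 76, 50)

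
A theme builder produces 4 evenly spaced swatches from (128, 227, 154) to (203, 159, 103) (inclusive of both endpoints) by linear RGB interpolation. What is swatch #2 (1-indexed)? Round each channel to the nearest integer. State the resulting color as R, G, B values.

With 4 swatches and endpoints inclusive, swatch 2 sits at t = (2 − 1)/(4 − 1) = 1/3 ≈ 0.3333.
R = 128 + 0.3333 × (203 − 128) = 152.998 → 153
G = 227 + 0.3333 × (159 − 227) = 204.336 → 204
B = 154 + 0.3333 × (103 − 154) = 137.002 → 137

(153, 204, 137)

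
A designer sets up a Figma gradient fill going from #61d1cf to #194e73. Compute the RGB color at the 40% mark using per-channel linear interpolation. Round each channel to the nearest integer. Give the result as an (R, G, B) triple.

#61d1cf → (97, 209, 207); #194e73 → (25, 78, 115).
40% corresponds to t = 0.4.
R = 97 + 0.4 × (25 − 97) = 97 + 0.4 × -72 = 68.2 → 68
G = 209 + 0.4 × (78 − 209) = 209 + 0.4 × -131 = 156.6 → 157
B = 207 + 0.4 × (115 − 207) = 207 + 0.4 × -92 = 170.2 → 170
So the blended color is (68, 157, 170), about #449daa.

(68, 157, 170)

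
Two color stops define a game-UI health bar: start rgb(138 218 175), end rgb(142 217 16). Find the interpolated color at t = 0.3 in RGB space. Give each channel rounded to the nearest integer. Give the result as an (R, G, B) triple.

(139, 218, 127)

R = 138 + 0.3 × (142 − 138) = 138 + 0.3 × 4 = 139.2 → 139
G = 218 + 0.3 × (217 − 218) = 218 + 0.3 × -1 = 217.7 → 218
B = 175 + 0.3 × (16 − 175) = 175 + 0.3 × -159 = 127.3 → 127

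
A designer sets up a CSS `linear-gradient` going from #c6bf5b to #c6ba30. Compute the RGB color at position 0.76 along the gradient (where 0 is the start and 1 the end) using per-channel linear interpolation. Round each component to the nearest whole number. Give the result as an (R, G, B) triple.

(198, 187, 58)

#c6bf5b → (198, 191, 91); #c6ba30 → (198, 186, 48).
R = 198 + 0.76 × (198 − 198) = 198 + 0.76 × 0 = 198 → 198
G = 191 + 0.76 × (186 − 191) = 191 + 0.76 × -5 = 187.2 → 187
B = 91 + 0.76 × (48 − 91) = 91 + 0.76 × -43 = 58.32 → 58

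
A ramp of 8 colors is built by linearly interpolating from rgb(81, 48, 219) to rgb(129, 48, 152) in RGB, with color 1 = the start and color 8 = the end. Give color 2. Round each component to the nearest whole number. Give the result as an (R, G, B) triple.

(88, 48, 209)

With 8 swatches and endpoints inclusive, swatch 2 sits at t = (2 − 1)/(8 − 1) = 1/7 ≈ 0.1429.
R = 81 + 0.1429 × (129 − 81) = 87.859 → 88
G = 48 + 0.1429 × (48 − 48) = 48 → 48
B = 219 + 0.1429 × (152 − 219) = 209.426 → 209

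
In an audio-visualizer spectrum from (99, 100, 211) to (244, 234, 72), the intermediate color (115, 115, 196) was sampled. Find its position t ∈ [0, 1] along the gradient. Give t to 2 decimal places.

0.11

Invert the lerp on the R channel (largest span, 145): t = (115 − 99) / (244 − 99) = 16/145 = 0.11034.
Check on G: (115 − 100)/(234 − 100) = 0.1119 ✓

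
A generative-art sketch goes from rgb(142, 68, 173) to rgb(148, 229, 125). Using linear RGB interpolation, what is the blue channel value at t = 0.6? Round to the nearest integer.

144

B = 173 + 0.6 × (125 − 173) = 144.2 → 144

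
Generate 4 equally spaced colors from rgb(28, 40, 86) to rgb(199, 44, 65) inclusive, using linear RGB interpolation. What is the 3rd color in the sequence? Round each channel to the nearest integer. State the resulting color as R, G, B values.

With 4 swatches and endpoints inclusive, swatch 3 sits at t = (3 − 1)/(4 − 1) = 2/3 ≈ 0.6667.
R = 28 + 0.6667 × (199 − 28) = 142.006 → 142
G = 40 + 0.6667 × (44 − 40) = 42.667 → 43
B = 86 + 0.6667 × (65 − 86) = 71.999 → 72

(142, 43, 72)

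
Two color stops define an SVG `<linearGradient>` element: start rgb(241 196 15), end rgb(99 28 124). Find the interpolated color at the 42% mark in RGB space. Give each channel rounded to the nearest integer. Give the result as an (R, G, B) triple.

(181, 125, 61)

42% corresponds to t = 0.42.
R = 241 + 0.42 × (99 − 241) = 241 + 0.42 × -142 = 181.36 → 181
G = 196 + 0.42 × (28 − 196) = 196 + 0.42 × -168 = 125.44 → 125
B = 15 + 0.42 × (124 − 15) = 15 + 0.42 × 109 = 60.78 → 61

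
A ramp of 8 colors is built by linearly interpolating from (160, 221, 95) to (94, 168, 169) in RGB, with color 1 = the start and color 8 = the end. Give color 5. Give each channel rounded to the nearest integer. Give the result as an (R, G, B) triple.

(122, 191, 137)

With 8 swatches and endpoints inclusive, swatch 5 sits at t = (5 − 1)/(8 − 1) = 4/7 ≈ 0.5714.
R = 160 + 0.5714 × (94 − 160) = 122.288 → 122
G = 221 + 0.5714 × (168 − 221) = 190.716 → 191
B = 95 + 0.5714 × (169 − 95) = 137.284 → 137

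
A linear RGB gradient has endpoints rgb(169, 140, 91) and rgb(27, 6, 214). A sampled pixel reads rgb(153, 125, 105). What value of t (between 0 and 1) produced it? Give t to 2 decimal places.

Invert the lerp on the R channel (largest span, 142): t = (153 − 169) / (27 − 169) = -16/-142 = 0.11268.
Check on G: (125 − 140)/(6 − 140) = 0.1119 ✓

0.11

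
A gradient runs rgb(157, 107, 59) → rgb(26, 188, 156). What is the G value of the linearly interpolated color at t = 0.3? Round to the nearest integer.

131

G = 107 + 0.3 × (188 − 107) = 131.3 → 131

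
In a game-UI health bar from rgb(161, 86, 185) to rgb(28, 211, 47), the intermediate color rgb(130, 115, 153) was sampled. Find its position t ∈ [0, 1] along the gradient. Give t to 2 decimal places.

0.23

Invert the lerp on the B channel (largest span, 138): t = (153 − 185) / (47 − 185) = -32/-138 = 0.23188.
Check on R: (130 − 161)/(28 − 161) = 0.2331 ✓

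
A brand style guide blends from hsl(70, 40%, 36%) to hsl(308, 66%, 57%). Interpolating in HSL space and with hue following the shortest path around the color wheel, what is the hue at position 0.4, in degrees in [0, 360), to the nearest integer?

21

Hue: 308 − 70 = 238°, but |238| > 180 so the shorter arc goes the other way: Δh = 238 − 360 = -122°.
H = 70 + 0.4 × (-122) = 21.2 → 21°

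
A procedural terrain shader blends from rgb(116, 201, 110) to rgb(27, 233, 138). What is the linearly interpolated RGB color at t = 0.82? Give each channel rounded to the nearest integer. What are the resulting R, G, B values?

R = 116 + 0.82 × (27 − 116) = 116 + 0.82 × -89 = 43.02 → 43
G = 201 + 0.82 × (233 − 201) = 201 + 0.82 × 32 = 227.24 → 227
B = 110 + 0.82 × (138 − 110) = 110 + 0.82 × 28 = 132.96 → 133

(43, 227, 133)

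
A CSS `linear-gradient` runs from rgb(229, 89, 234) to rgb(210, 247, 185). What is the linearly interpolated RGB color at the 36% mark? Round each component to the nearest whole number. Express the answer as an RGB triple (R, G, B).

(222, 146, 216)

36% corresponds to t = 0.36.
R = 229 + 0.36 × (210 − 229) = 229 + 0.36 × -19 = 222.16 → 222
G = 89 + 0.36 × (247 − 89) = 89 + 0.36 × 158 = 145.88 → 146
B = 234 + 0.36 × (185 − 234) = 234 + 0.36 × -49 = 216.36 → 216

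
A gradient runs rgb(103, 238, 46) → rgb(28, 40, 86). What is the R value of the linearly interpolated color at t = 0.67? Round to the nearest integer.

R = 103 + 0.67 × (28 − 103) = 52.75 → 53

53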